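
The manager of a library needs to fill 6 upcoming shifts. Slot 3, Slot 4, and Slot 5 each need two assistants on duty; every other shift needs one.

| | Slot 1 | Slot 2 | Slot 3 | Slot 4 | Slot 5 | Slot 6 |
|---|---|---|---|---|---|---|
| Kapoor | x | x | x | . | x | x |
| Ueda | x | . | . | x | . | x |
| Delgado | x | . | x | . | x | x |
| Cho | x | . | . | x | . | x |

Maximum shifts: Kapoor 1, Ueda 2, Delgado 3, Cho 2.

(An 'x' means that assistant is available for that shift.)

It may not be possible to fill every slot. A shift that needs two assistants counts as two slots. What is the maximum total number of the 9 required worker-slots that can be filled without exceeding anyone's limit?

Total capacity across all assistants is 1+2+3+2 = 8, and 9 slots are needed, so at most 8 can be filled.
Shifts {Slot 2, Slot 3} need 3 slots but only Kapoor and Delgado are available for them, supplying at most 2 — so at least 1 slot must go unfilled.
An assignment achieving 7: Slot 1→Ueda, Slot 2→Kapoor, Slot 3→Delgado, Slot 4→Ueda+Cho, Slot 5→Delgado, Slot 6→Delgado.
Loads: Kapoor 1/1, Ueda 2/2, Delgado 3/3, Cho 1/2.

7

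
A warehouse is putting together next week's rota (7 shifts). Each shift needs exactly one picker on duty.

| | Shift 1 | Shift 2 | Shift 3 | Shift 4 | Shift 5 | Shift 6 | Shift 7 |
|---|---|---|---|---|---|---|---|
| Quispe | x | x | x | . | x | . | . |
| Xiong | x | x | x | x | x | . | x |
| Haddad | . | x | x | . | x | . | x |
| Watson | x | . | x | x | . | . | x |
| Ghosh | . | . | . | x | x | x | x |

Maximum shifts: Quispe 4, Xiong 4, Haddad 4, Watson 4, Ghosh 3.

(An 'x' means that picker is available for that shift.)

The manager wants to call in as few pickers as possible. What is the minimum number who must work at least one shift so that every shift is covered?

7 slots to fill and no one can take more than 4, so at least ⌈7/4⌉ = 2 pickers are needed.
Quispe and Ghosh alone can cover everything: Shift 1→Quispe, Shift 2→Quispe, Shift 3→Quispe, Shift 4→Ghosh, Shift 5→Quispe, Shift 6→Ghosh, Shift 7→Ghosh.

2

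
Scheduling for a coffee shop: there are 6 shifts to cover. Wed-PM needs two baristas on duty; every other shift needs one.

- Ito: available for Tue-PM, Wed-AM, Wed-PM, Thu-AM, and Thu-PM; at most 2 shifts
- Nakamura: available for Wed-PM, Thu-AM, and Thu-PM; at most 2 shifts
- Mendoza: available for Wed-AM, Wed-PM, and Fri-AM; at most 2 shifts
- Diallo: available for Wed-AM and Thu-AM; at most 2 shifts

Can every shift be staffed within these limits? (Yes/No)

Tue-PM can only be covered by Ito, so that assignment is forced.
Fri-AM can only be covered by Mendoza, so that assignment is forced.
One valid schedule: Tue-PM→Ito, Wed-AM→Diallo, Wed-PM→Nakamura+Mendoza, Thu-AM→Nakamura, Thu-PM→Ito, Fri-AM→Mendoza.
Loads: Ito 2/2, Nakamura 2/2, Mendoza 2/2, Diallo 1/2 — all within limits.

Yes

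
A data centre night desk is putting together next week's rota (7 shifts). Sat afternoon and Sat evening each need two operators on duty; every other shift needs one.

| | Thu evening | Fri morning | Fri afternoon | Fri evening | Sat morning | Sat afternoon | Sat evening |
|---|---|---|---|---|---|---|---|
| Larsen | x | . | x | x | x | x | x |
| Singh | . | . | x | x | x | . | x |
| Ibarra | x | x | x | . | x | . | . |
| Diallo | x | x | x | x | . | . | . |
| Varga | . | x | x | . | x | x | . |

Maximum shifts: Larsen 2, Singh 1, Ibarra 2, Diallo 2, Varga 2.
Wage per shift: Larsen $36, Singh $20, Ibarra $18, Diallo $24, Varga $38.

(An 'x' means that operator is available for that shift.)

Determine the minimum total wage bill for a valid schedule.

Sat afternoon can only be covered by Larsen and Varga, so that assignment is forced.
Sat evening can only be covered by Larsen and Singh, so that assignment is forced.
Picking the cheapest available operator for each shift independently would cost $222, but that ignores the shift limits.
An optimal schedule: Thu evening→Ibarra, Fri morning→Ibarra, Fri afternoon→Diallo, Fri evening→Diallo, Sat morning→Varga, Sat afternoon→Larsen+Varga, Sat evening→Larsen+Singh.
Total: 18 + 18 + 24 + 24 + 38 + 36 + 38 + 36 + 20 = $252.

$252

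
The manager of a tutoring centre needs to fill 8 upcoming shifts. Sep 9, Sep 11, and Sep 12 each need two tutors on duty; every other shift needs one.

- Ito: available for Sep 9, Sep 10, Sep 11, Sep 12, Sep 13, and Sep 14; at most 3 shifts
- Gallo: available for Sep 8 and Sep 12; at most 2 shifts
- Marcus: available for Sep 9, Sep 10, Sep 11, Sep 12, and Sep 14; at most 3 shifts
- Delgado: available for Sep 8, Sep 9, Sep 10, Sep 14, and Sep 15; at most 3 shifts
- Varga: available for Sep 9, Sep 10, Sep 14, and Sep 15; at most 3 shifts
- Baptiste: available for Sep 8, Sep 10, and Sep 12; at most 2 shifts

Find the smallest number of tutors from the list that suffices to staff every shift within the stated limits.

4

11 slots to fill and no one can take more than 3, so at least ⌈11/3⌉ = 4 tutors are needed.
Ito, Gallo, Marcus, and Delgado alone can cover everything: Sep 8→Gallo, Sep 9→Ito+Marcus, Sep 10→Delgado, Sep 11→Ito+Marcus, Sep 12→Gallo+Marcus, Sep 13→Ito, Sep 14→Delgado, Sep 15→Delgado.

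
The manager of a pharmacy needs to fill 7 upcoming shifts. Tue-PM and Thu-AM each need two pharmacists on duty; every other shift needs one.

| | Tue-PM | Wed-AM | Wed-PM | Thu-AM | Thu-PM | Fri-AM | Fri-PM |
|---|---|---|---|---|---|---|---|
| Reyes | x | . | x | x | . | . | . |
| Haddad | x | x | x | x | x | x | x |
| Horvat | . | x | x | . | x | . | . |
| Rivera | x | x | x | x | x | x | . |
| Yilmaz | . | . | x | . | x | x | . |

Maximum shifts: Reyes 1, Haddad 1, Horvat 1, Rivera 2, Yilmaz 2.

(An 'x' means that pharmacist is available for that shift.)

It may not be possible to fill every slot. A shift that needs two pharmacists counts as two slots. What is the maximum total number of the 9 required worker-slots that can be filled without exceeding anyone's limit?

Total capacity across all pharmacists is 1+1+1+2+2 = 7, and 9 slots are needed, so at most 7 can be filled.
An assignment achieving 7: Tue-PM→Reyes+Rivera, Wed-AM→Horvat, Thu-AM→Rivera, Thu-PM→Yilmaz, Fri-AM→Yilmaz, Fri-PM→Haddad.
Loads: Reyes 1/1, Haddad 1/1, Horvat 1/1, Rivera 2/2, Yilmaz 2/2.

7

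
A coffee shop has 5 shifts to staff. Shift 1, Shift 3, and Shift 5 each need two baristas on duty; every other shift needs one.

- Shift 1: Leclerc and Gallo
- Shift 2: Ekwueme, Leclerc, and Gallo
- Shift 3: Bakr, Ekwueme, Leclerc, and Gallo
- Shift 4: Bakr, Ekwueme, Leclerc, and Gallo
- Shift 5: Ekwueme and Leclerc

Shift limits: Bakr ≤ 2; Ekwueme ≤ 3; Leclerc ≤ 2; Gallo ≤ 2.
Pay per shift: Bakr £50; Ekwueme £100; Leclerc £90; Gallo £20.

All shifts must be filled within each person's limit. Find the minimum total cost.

Shift 1 can only be covered by Leclerc and Gallo, so that assignment is forced.
Shift 5 can only be covered by Ekwueme and Leclerc, so that assignment is forced.
Picking the cheapest available barista for each shift independently would cost £410, but that ignores the shift limits.
An optimal schedule: Shift 1→Gallo+Leclerc, Shift 2→Gallo, Shift 3→Bakr+Ekwueme, Shift 4→Bakr, Shift 5→Leclerc+Ekwueme.
Total: 20 + 90 + 20 + 50 + 100 + 50 + 90 + 100 = £520.

£520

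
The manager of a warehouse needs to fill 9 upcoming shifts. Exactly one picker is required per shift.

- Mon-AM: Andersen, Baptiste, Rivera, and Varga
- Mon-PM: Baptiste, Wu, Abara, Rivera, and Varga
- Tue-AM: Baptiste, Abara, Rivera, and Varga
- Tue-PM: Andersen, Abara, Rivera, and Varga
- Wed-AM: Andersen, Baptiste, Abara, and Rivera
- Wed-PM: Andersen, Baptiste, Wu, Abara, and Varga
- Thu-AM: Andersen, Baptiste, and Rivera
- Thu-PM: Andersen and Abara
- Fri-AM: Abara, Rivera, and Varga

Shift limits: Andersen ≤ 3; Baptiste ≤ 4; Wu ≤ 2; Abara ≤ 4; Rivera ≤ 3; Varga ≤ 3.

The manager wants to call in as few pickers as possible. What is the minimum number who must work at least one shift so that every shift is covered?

9 slots to fill and no one can take more than 4, so at least ⌈9/4⌉ = 3 pickers are needed.
Andersen, Baptiste, and Abara alone can cover everything: Mon-AM→Andersen, Mon-PM→Baptiste, Tue-AM→Baptiste, Tue-PM→Andersen, Wed-AM→Baptiste, Wed-PM→Baptiste, Thu-AM→Andersen, Thu-PM→Abara, Fri-AM→Abara.

3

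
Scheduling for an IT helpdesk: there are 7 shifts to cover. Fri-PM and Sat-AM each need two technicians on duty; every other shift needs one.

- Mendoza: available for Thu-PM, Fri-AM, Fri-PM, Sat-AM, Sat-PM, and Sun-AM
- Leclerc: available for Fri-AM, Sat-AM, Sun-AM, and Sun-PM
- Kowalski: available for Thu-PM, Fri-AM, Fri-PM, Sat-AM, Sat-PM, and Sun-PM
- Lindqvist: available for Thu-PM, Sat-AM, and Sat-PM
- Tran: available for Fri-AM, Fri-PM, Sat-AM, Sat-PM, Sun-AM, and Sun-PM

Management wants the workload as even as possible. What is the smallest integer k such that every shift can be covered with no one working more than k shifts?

With 5 technicians and 9 worker-slots to fill, someone must work at least ⌈9/5⌉ = 2 shifts, so k ≥ 2.
k = 2 works: Thu-PM→Mendoza, Fri-AM→Kowalski, Fri-PM→Mendoza+Kowalski, Sat-AM→Lindqvist+Tran, Sat-PM→Lindqvist, Sun-AM→Leclerc, Sun-PM→Leclerc.
Loads: Mendoza 2, Leclerc 2, Kowalski 2, Lindqvist 2, Tran 1 — all ≤ 2.

2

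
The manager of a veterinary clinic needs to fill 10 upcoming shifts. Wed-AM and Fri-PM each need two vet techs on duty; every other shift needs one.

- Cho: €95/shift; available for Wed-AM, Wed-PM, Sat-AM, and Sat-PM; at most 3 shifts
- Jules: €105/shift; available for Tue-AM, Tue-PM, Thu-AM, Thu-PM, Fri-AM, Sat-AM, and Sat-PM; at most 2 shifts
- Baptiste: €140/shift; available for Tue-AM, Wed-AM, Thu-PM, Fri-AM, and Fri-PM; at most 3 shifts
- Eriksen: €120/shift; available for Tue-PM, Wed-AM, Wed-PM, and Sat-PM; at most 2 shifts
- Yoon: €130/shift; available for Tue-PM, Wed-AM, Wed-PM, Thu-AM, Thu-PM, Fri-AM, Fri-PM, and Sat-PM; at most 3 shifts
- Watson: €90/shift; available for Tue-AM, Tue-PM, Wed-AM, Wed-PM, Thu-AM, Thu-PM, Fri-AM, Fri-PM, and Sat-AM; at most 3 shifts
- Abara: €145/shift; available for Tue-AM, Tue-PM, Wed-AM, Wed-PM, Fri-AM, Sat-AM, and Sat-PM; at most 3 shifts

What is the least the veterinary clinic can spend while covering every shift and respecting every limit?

Picking the cheapest available vet tech for each shift independently would cost €1130, but that ignores the shift limits.
An optimal schedule: Tue-AM→Watson, Tue-PM→Jules, Wed-AM→Cho+Eriksen, Wed-PM→Cho, Thu-AM→Watson, Thu-PM→Jules, Fri-AM→Yoon, Fri-PM→Watson+Yoon, Sat-AM→Cho, Sat-PM→Eriksen.
Total: 90 + 105 + 95 + 120 + 95 + 90 + 105 + 130 + 90 + 130 + 95 + 120 = €1265.

€1265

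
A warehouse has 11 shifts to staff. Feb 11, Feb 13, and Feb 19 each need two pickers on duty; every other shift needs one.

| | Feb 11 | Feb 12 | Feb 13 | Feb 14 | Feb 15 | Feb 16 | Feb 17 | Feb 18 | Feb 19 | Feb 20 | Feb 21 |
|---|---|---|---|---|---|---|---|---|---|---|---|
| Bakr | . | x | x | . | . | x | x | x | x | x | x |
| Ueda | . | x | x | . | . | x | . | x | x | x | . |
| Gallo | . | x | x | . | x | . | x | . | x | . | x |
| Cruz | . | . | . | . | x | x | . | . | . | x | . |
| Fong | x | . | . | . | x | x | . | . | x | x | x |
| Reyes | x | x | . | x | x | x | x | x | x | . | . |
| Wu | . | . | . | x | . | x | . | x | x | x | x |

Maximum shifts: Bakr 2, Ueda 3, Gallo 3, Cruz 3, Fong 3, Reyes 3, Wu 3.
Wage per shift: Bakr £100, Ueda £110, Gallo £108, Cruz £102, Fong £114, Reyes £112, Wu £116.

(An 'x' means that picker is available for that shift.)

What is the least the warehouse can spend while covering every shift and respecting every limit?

£1498

Feb 11 can only be covered by Fong and Reyes, so that assignment is forced.
Picking the cheapest available picker for each shift independently would cost £1456, but that ignores the shift limits.
An optimal schedule: Feb 11→Reyes+Fong, Feb 12→Ueda, Feb 13→Bakr+Gallo, Feb 14→Reyes, Feb 15→Cruz, Feb 16→Cruz, Feb 17→Bakr, Feb 18→Ueda, Feb 19→Gallo+Ueda, Feb 20→Cruz, Feb 21→Gallo.
Total: 112 + 114 + 110 + 100 + 108 + 112 + 102 + 102 + 100 + 110 + 108 + 110 + 102 + 108 = £1498.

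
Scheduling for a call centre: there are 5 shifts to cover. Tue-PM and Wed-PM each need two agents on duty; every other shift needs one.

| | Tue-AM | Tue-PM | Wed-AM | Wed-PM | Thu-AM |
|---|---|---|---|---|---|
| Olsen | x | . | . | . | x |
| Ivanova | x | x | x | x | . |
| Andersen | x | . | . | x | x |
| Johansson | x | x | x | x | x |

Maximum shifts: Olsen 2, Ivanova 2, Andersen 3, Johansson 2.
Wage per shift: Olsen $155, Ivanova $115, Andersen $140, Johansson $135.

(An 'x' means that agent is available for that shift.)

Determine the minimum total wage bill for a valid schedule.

Tue-PM can only be covered by Ivanova and Johansson, so that assignment is forced.
Picking the cheapest available agent for each shift independently would cost $865, but that ignores the shift limits.
An optimal schedule: Tue-AM→Andersen, Tue-PM→Ivanova+Johansson, Wed-AM→Ivanova, Wed-PM→Johansson+Andersen, Thu-AM→Andersen.
Total: 140 + 115 + 135 + 115 + 135 + 140 + 140 = $920.

$920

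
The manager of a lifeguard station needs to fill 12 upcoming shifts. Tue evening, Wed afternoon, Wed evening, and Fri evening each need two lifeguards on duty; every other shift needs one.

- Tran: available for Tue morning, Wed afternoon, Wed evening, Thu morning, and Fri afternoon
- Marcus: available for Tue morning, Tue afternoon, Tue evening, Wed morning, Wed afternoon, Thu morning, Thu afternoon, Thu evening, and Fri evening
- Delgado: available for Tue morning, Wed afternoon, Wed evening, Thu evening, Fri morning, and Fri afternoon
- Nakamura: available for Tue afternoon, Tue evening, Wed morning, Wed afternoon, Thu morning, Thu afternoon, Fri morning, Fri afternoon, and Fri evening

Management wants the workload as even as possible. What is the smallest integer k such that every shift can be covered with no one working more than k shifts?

4

With 4 lifeguards and 16 worker-slots to fill, someone must work at least ⌈16/4⌉ = 4 shifts, so k ≥ 4.
k = 4 works: Tue morning→Tran, Tue afternoon→Marcus, Tue evening→Marcus+Nakamura, Wed morning→Marcus, Wed afternoon→Delgado+Nakamura, Wed evening→Tran+Delgado, Thu morning→Tran, Thu afternoon→Nakamura, Thu evening→Delgado, Fri morning→Delgado, Fri afternoon→Tran, Fri evening→Marcus+Nakamura.
Loads: Tran 4, Marcus 4, Delgado 4, Nakamura 4 — all ≤ 4.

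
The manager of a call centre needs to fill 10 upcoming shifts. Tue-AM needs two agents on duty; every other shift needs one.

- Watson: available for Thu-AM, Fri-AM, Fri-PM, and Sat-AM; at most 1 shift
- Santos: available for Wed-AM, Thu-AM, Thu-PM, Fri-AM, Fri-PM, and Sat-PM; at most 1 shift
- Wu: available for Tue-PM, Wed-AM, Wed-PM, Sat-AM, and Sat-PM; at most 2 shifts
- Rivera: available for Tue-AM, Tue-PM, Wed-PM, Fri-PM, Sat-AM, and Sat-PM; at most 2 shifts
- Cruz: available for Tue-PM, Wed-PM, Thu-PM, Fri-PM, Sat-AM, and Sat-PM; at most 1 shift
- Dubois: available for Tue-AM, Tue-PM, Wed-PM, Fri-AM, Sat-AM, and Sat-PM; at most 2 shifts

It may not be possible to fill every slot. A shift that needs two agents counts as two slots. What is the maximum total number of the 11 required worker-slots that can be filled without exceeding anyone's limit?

Total capacity across all agents is 1+1+2+2+1+2 = 9, and 11 slots are needed, so at most 9 can be filled.
An assignment achieving 9: Tue-AM→Rivera+Dubois, Tue-PM→Wu, Wed-AM→Santos, Wed-PM→Wu, Thu-AM→Watson, Thu-PM→Cruz, Fri-AM→Dubois, Fri-PM→Rivera.
Loads: Watson 1/1, Santos 1/1, Wu 2/2, Rivera 2/2, Cruz 1/1, Dubois 2/2.

9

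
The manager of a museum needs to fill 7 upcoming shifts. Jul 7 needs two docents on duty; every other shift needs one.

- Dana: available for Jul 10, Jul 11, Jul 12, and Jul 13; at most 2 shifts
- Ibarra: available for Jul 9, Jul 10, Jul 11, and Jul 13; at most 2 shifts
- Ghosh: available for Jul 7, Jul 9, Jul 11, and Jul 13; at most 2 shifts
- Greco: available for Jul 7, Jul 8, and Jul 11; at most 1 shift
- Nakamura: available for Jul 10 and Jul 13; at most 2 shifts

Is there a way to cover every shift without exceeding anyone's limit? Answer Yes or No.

No

Total capacity is 9 and 8 slots are needed, so capacity alone doesn't rule it out.
Shifts {Jul 7, Jul 8} need 3 worker-slots in total, but the docents available for any of those shifts (Ghosh and Greco) can supply at most 2 among them. So no valid schedule exists.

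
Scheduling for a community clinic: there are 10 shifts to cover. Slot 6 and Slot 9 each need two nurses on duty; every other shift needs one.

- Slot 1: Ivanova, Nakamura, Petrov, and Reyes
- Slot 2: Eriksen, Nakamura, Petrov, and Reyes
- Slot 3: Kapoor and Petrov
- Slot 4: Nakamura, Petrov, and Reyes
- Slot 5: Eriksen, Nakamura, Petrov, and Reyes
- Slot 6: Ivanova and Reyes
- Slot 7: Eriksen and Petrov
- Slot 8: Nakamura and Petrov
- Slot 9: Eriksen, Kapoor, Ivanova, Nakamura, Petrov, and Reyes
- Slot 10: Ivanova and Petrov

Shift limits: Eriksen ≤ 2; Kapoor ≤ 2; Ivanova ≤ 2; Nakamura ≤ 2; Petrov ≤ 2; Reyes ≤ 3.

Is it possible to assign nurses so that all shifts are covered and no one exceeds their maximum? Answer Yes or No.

Yes

Slot 6 can only be covered by Ivanova and Reyes, so that assignment is forced.
One valid schedule: Slot 1→Petrov, Slot 2→Eriksen, Slot 3→Kapoor, Slot 4→Nakamura, Slot 5→Petrov, Slot 6→Ivanova+Reyes, Slot 7→Eriksen, Slot 8→Nakamura, Slot 9→Kapoor+Reyes, Slot 10→Ivanova.
Loads: Eriksen 2/2, Kapoor 2/2, Ivanova 2/2, Nakamura 2/2, Petrov 2/2, Reyes 2/3 — all within limits.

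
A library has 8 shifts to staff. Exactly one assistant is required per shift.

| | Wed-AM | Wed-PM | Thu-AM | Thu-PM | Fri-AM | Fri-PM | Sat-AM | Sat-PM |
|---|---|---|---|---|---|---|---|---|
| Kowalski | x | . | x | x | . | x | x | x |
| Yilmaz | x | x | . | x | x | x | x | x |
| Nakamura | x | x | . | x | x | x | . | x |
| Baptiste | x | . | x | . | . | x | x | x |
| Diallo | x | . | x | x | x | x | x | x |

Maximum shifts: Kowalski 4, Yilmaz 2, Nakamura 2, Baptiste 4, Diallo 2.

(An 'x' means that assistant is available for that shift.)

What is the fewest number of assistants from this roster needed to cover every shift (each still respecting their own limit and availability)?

3

8 slots to fill and no one can take more than 4, so at least ⌈8/4⌉ = 2 assistants are needed.
No set of 2 assistants can cover every shift (each such set leaves at least one shift with no one available or exceeds a cap).
Kowalski, Yilmaz, and Nakamura alone can cover everything: Wed-AM→Kowalski, Wed-PM→Yilmaz, Thu-AM→Kowalski, Thu-PM→Kowalski, Fri-AM→Yilmaz, Fri-PM→Nakamura, Sat-AM→Kowalski, Sat-PM→Nakamura.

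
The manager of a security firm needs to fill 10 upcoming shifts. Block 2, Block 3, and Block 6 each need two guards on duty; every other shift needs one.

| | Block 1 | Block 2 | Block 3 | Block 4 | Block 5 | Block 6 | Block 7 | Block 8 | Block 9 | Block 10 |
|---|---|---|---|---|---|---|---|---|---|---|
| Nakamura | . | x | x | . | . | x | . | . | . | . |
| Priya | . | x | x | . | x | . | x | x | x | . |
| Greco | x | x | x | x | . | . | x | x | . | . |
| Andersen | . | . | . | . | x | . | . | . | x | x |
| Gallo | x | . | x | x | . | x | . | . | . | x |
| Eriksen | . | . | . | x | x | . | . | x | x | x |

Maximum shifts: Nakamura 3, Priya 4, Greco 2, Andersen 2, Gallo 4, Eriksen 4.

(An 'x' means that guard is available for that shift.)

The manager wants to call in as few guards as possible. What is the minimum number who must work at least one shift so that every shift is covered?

4

13 slots to fill and no one can take more than 4, so at least ⌈13/4⌉ = 4 guards are needed.
Nakamura, Priya, Greco, and Gallo alone can cover everything: Block 1→Greco, Block 2→Nakamura+Greco, Block 3→Nakamura+Gallo, Block 4→Gallo, Block 5→Priya, Block 6→Nakamura+Gallo, Block 7→Priya, Block 8→Priya, Block 9→Priya, Block 10→Gallo.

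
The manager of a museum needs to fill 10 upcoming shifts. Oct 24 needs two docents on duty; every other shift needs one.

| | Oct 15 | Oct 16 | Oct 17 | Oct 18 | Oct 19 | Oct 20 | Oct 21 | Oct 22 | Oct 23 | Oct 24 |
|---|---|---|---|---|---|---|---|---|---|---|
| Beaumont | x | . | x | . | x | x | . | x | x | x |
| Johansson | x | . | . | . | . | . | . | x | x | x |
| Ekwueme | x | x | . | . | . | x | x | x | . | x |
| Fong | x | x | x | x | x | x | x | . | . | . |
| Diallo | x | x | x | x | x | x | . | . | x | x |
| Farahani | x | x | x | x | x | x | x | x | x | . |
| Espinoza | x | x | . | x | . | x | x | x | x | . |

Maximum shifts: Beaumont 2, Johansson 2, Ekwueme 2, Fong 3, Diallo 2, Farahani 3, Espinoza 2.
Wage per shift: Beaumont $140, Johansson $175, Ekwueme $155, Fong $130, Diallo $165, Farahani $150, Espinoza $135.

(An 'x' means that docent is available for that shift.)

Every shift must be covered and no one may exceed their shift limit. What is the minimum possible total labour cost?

Picking the cheapest available docent for each shift independently would cost $1475, but that ignores the shift limits.
An optimal schedule: Oct 15→Farahani, Oct 16→Espinoza, Oct 17→Fong, Oct 18→Fong, Oct 19→Fong, Oct 20→Farahani, Oct 21→Espinoza, Oct 22→Beaumont, Oct 23→Farahani, Oct 24→Beaumont+Ekwueme.
Total: 150 + 135 + 130 + 130 + 130 + 150 + 135 + 140 + 150 + 140 + 155 = $1545.

$1545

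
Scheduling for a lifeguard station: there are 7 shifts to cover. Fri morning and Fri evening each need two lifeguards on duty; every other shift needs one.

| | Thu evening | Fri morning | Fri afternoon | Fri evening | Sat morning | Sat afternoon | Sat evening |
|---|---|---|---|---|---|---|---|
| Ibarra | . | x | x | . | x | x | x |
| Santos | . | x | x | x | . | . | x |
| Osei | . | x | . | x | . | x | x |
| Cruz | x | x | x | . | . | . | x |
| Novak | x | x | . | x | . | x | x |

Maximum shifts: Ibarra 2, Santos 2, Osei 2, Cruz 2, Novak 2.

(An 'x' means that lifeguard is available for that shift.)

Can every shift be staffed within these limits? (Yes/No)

Yes

Sat morning can only be covered by Ibarra, so that assignment is forced.
One valid schedule: Thu evening→Cruz, Fri morning→Cruz+Novak, Fri afternoon→Ibarra, Fri evening→Santos+Osei, Sat morning→Ibarra, Sat afternoon→Osei, Sat evening→Santos.
Loads: Ibarra 2/2, Santos 2/2, Osei 2/2, Cruz 2/2, Novak 1/2 — all within limits.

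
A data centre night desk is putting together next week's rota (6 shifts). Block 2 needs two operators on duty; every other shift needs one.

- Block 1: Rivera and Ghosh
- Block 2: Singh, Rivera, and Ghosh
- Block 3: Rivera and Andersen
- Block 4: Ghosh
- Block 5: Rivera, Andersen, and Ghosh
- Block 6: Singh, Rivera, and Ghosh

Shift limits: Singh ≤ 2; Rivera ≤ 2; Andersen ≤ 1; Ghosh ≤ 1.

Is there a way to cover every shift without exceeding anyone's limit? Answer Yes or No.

No

Shifts {Block 1, Block 2, Block 3, Block 4, Block 5} need 6 worker-slots in total, but the operators available for any of those shifts (Singh, Rivera, Andersen, and Ghosh) can supply at most 5 among them. So no valid schedule exists.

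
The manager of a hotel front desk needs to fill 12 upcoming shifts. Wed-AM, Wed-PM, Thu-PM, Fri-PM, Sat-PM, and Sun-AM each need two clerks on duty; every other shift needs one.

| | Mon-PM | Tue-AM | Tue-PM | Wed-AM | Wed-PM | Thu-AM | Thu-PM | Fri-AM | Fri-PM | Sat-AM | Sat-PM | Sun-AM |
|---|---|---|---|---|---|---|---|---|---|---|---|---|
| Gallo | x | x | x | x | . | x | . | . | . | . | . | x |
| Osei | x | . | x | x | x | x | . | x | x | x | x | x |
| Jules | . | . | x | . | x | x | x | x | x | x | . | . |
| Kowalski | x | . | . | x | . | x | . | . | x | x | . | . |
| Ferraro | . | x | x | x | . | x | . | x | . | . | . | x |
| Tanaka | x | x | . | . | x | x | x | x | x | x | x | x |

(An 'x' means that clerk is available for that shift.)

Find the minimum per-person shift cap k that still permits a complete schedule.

With 6 clerks and 18 worker-slots to fill, someone must work at least ⌈18/6⌉ = 3 shifts, so k ≥ 3.
k = 3 works: Mon-PM→Gallo, Tue-AM→Gallo, Tue-PM→Gallo, Wed-AM→Kowalski+Ferraro, Wed-PM→Osei+Jules, Thu-AM→Ferraro, Thu-PM→Jules+Tanaka, Fri-AM→Osei, Fri-PM→Jules+Kowalski, Sat-AM→Kowalski, Sat-PM→Osei+Tanaka, Sun-AM→Ferraro+Tanaka.
Loads: Gallo 3, Osei 3, Jules 3, Kowalski 3, Ferraro 3, Tanaka 3 — all ≤ 3.

3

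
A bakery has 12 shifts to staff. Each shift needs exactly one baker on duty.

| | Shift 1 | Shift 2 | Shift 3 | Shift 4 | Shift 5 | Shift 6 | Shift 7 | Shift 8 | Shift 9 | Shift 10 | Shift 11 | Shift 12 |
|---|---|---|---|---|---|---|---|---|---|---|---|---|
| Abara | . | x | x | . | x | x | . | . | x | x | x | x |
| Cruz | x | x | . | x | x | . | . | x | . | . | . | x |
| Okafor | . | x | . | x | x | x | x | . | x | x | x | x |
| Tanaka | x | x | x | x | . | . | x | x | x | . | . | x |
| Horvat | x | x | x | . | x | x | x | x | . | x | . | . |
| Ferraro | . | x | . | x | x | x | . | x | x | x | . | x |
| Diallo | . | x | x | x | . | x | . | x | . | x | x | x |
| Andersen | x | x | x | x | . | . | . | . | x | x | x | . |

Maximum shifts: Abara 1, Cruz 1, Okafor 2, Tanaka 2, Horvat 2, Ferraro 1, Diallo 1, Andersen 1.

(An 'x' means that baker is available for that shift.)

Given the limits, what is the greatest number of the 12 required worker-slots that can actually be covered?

11

Total capacity across all bakers is 1+1+2+2+2+1+1+1 = 11, and 12 slots are needed, so at most 11 can be filled.
An assignment achieving 11: Shift 1→Cruz, Shift 2→Andersen, Shift 3→Tanaka, Shift 4→Diallo, Shift 5→Okafor, Shift 6→Horvat, Shift 7→Okafor, Shift 8→Tanaka, Shift 9→Ferraro, Shift 10→Horvat, Shift 11→Abara.
Loads: Abara 1/1, Cruz 1/1, Okafor 2/2, Tanaka 2/2, Horvat 2/2, Ferraro 1/1, Diallo 1/1, Andersen 1/1.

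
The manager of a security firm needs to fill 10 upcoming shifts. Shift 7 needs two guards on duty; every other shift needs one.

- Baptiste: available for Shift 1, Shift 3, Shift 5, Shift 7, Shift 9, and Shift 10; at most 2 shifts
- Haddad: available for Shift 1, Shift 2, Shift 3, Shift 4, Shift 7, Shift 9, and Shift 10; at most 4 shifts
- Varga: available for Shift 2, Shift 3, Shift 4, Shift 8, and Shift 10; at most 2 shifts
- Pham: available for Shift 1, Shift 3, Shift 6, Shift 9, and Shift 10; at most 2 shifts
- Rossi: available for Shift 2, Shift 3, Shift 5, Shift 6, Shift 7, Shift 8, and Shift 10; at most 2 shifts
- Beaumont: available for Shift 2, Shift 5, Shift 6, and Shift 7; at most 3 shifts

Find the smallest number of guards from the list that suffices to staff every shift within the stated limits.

11 slots to fill and no one can take more than 4, so at least ⌈11/4⌉ = 3 guards are needed.
Any 3 guards together have capacity at most 4+3+2 = 9 < 11 slots, so 3 can never suffice.
Baptiste, Haddad, Varga, and Beaumont alone can cover everything: Shift 1→Baptiste, Shift 2→Beaumont, Shift 3→Haddad, Shift 4→Haddad, Shift 5→Baptiste, Shift 6→Beaumont, Shift 7→Haddad+Beaumont, Shift 8→Varga, Shift 9→Haddad, Shift 10→Varga.

4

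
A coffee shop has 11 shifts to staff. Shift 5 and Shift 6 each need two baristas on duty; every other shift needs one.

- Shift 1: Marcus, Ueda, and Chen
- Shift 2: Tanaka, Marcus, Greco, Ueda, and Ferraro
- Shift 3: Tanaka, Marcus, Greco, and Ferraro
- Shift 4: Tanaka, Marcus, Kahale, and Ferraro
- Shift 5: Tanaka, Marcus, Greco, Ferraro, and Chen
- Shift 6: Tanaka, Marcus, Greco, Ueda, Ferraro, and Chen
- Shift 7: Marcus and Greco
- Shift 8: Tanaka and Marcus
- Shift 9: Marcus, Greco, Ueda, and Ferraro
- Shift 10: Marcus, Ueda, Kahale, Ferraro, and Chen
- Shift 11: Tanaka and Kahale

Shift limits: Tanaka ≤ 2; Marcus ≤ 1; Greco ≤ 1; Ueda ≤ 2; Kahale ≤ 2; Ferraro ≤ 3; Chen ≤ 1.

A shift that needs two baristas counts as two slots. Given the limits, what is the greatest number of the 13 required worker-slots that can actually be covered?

12

Total capacity across all baristas is 2+1+1+2+2+3+1 = 12, and 13 slots are needed, so at most 12 can be filled.
An assignment achieving 12: Shift 1→Ueda, Shift 2→Ferraro, Shift 3→Greco, Shift 4→Kahale, Shift 5→Ferraro+Chen, Shift 6→Ferraro, Shift 7→Marcus, Shift 8→Tanaka, Shift 9→Ueda, Shift 10→Kahale, Shift 11→Tanaka.
Loads: Tanaka 2/2, Marcus 1/1, Greco 1/1, Ueda 2/2, Kahale 2/2, Ferraro 3/3, Chen 1/1.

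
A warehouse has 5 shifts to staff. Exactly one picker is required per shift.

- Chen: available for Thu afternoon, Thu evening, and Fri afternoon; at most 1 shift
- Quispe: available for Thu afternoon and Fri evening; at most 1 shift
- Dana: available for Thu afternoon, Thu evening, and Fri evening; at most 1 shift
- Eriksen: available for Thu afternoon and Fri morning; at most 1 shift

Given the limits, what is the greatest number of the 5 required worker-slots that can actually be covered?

Total capacity across all pickers is 1+1+1+1 = 4, and 5 slots are needed, so at most 4 can be filled.
An assignment achieving 4: Thu evening→Dana, Fri morning→Eriksen, Fri afternoon→Chen, Fri evening→Quispe.
Loads: Chen 1/1, Quispe 1/1, Dana 1/1, Eriksen 1/1.

4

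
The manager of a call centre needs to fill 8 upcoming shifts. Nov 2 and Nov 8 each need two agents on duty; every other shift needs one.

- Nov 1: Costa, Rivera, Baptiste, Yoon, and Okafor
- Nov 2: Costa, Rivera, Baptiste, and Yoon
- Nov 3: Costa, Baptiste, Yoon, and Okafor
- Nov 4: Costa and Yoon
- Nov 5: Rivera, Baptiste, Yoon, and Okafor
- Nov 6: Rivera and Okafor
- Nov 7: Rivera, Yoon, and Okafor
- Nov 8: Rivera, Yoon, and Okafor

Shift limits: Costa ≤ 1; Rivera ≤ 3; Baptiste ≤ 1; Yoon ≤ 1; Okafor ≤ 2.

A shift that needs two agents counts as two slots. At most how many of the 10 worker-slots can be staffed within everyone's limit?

8

Total capacity across all agents is 1+3+1+1+2 = 8, and 10 slots are needed, so at most 8 can be filled.
An assignment achieving 8: Nov 2→Baptiste, Nov 3→Okafor, Nov 4→Costa, Nov 5→Okafor, Nov 6→Rivera, Nov 7→Rivera, Nov 8→Rivera+Yoon.
Loads: Costa 1/1, Rivera 3/3, Baptiste 1/1, Yoon 1/1, Okafor 2/2.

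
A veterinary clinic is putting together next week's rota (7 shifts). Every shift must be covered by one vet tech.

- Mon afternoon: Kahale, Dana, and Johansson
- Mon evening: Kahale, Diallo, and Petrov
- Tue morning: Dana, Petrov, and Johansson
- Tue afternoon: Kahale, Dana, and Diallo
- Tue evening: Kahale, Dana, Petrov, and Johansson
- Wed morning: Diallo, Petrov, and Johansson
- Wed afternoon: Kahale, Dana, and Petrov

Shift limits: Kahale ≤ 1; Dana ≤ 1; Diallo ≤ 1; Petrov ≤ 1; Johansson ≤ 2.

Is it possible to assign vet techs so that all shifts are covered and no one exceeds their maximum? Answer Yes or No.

Total capacity is 1+1+1+1+2 = 6 but 7 worker-slots are needed — infeasible.

No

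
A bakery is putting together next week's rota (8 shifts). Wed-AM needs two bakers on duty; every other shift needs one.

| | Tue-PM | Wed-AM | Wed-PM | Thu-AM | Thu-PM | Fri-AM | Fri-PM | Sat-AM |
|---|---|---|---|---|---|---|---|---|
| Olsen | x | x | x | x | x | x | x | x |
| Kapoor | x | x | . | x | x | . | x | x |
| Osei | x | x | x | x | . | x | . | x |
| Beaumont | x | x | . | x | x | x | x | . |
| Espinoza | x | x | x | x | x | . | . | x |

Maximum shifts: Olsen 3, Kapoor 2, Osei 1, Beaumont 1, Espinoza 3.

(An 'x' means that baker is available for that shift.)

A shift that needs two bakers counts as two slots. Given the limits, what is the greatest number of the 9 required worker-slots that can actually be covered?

9

Total capacity across all bakers is 3+2+1+1+3 = 10, and 9 slots are needed, so at most 9 can be filled.
An assignment achieving 9: Tue-PM→Osei, Wed-AM→Beaumont+Espinoza, Wed-PM→Olsen, Thu-AM→Espinoza, Thu-PM→Kapoor, Fri-AM→Olsen, Fri-PM→Olsen, Sat-AM→Kapoor.
Loads: Olsen 3/3, Kapoor 2/2, Osei 1/1, Beaumont 1/1, Espinoza 2/3.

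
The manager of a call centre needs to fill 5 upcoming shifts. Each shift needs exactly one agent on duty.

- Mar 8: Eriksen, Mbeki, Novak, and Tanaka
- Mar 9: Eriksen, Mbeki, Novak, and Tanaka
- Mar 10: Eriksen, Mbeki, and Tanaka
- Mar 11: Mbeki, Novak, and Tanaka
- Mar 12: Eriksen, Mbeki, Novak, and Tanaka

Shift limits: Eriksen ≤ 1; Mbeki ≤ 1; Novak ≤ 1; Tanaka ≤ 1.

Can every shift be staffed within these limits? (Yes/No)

Shifts {Mar 8, Mar 9, Mar 10, Mar 11, Mar 12} need 5 worker-slots in total, but the agents available for any of those shifts (Eriksen, Mbeki, Novak, and Tanaka) can supply at most 4 among them. So no valid schedule exists.

No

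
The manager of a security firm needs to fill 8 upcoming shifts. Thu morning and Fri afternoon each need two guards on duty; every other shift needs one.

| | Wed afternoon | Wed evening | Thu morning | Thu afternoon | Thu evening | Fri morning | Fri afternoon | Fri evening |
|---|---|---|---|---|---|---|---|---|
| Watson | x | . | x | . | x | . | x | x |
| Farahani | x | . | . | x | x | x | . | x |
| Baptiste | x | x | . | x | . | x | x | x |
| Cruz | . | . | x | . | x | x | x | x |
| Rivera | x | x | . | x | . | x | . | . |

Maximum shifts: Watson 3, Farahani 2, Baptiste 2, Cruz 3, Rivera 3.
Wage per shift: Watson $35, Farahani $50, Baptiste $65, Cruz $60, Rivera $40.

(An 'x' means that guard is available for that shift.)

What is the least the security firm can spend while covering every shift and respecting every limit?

Thu morning can only be covered by Watson and Cruz, so that assignment is forced.
Picking the cheapest available guard for each shift independently would cost $415, but that ignores the shift limits.
An optimal schedule: Wed afternoon→Rivera, Wed evening→Rivera, Thu morning→Watson+Cruz, Thu afternoon→Rivera, Thu evening→Watson, Fri morning→Farahani, Fri afternoon→Watson+Cruz, Fri evening→Farahani.
Total: 40 + 40 + 35 + 60 + 40 + 35 + 50 + 35 + 60 + 50 = $445.

$445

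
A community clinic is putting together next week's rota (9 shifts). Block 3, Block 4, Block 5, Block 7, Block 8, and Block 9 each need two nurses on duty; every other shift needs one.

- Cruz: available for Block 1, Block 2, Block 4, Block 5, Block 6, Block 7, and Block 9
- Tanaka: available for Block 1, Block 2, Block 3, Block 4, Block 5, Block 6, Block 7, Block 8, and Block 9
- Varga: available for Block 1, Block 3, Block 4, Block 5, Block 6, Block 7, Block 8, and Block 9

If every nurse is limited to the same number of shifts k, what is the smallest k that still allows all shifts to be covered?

5

With 3 nurses and 15 worker-slots to fill, someone must work at least ⌈15/3⌉ = 5 shifts, so k ≥ 5.
k = 5 works: Block 1→Cruz, Block 2→Cruz, Block 3→Tanaka+Varga, Block 4→Cruz+Tanaka, Block 5→Cruz+Tanaka, Block 6→Varga, Block 7→Cruz+Varga, Block 8→Tanaka+Varga, Block 9→Tanaka+Varga.
Loads: Cruz 5, Tanaka 5, Varga 5 — all ≤ 5.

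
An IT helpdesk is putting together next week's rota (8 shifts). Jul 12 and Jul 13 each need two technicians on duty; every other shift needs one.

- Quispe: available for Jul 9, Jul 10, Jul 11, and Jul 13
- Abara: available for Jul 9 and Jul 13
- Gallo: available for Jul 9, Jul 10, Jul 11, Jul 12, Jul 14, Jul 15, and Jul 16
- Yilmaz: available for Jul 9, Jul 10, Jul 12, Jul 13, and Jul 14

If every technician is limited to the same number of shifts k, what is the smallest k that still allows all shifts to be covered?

3

With 4 technicians and 10 worker-slots to fill, someone must work at least ⌈10/4⌉ = 3 shifts, so k ≥ 3.
k = 3 works: Jul 9→Abara, Jul 10→Quispe, Jul 11→Quispe, Jul 12→Gallo+Yilmaz, Jul 13→Quispe+Abara, Jul 14→Yilmaz, Jul 15→Gallo, Jul 16→Gallo.
Loads: Quispe 3, Abara 2, Gallo 3, Yilmaz 2 — all ≤ 3.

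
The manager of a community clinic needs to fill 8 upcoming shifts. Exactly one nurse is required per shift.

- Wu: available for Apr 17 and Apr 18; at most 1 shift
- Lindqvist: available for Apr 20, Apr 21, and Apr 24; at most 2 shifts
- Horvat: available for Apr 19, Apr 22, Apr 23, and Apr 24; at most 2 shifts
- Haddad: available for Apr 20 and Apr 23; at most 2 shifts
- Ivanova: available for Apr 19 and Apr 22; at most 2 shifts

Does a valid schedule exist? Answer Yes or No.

No

Total capacity is 9 and 8 slots are needed, so capacity alone doesn't rule it out.
Shifts {Apr 17, Apr 18} need 2 worker-slots in total, but the nurses available for any of those shifts (Wu) can supply at most 1 among them. So no valid schedule exists.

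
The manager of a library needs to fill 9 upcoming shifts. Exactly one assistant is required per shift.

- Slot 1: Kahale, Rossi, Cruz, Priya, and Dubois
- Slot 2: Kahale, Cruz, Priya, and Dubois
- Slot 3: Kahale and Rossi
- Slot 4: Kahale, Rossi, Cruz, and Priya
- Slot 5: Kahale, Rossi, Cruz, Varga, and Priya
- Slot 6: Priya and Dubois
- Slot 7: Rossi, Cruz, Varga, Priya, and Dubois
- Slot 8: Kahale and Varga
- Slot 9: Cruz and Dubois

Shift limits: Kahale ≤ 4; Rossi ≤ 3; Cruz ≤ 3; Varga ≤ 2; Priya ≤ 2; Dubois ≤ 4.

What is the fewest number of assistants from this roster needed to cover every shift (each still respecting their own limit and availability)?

3

9 slots to fill and no one can take more than 4, so at least ⌈9/4⌉ = 3 assistants are needed.
Kahale, Rossi, and Dubois alone can cover everything: Slot 1→Rossi, Slot 2→Kahale, Slot 3→Kahale, Slot 4→Kahale, Slot 5→Rossi, Slot 6→Dubois, Slot 7→Rossi, Slot 8→Kahale, Slot 9→Dubois.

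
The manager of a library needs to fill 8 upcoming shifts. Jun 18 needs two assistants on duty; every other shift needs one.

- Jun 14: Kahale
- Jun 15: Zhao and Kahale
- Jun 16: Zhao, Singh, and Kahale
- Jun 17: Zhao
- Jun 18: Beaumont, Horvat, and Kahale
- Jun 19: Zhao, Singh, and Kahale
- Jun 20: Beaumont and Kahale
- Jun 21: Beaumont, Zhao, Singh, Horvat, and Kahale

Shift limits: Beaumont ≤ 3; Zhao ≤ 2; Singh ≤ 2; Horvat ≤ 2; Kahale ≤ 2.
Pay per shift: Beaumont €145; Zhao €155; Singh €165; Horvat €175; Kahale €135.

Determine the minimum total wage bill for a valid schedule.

Jun 14 can only be covered by Kahale, so that assignment is forced.
Jun 17 can only be covered by Zhao, so that assignment is forced.
Picking the cheapest available assistant for each shift independently would cost €1245, but that ignores the shift limits.
An optimal schedule: Jun 14→Kahale, Jun 15→Zhao, Jun 16→Singh, Jun 17→Zhao, Jun 18→Kahale+Beaumont, Jun 19→Singh, Jun 20→Beaumont, Jun 21→Beaumont.
Total: 135 + 155 + 165 + 155 + 135 + 145 + 165 + 145 + 145 = €1345.

€1345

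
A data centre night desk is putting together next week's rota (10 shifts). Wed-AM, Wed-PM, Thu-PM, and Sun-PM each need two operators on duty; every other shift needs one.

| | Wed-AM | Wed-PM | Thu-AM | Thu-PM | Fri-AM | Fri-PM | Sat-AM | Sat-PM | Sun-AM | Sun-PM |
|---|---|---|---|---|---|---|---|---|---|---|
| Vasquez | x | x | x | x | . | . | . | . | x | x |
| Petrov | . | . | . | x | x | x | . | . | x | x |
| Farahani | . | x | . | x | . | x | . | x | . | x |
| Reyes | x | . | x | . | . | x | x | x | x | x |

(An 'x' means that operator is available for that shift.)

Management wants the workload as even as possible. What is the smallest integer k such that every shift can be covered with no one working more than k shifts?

With 4 operators and 14 worker-slots to fill, someone must work at least ⌈14/4⌉ = 4 shifts, so k ≥ 4.
k = 4 works: Wed-AM→Vasquez+Reyes, Wed-PM→Vasquez+Farahani, Thu-AM→Vasquez, Thu-PM→Vasquez+Petrov, Fri-AM→Petrov, Fri-PM→Petrov, Sat-AM→Reyes, Sat-PM→Farahani, Sun-AM→Petrov, Sun-PM→Farahani+Reyes.
Loads: Vasquez 4, Petrov 4, Farahani 3, Reyes 3 — all ≤ 4.

4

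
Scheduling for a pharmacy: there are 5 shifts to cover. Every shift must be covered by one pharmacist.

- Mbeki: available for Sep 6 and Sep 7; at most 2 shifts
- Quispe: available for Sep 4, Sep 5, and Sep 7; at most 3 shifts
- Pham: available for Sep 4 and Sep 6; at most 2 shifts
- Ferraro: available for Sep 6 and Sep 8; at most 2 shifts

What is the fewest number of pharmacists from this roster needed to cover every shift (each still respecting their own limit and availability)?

2

5 slots to fill and no one can take more than 3, so at least ⌈5/3⌉ = 2 pharmacists are needed.
Quispe and Ferraro alone can cover everything: Sep 4→Quispe, Sep 5→Quispe, Sep 6→Ferraro, Sep 7→Quispe, Sep 8→Ferraro.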